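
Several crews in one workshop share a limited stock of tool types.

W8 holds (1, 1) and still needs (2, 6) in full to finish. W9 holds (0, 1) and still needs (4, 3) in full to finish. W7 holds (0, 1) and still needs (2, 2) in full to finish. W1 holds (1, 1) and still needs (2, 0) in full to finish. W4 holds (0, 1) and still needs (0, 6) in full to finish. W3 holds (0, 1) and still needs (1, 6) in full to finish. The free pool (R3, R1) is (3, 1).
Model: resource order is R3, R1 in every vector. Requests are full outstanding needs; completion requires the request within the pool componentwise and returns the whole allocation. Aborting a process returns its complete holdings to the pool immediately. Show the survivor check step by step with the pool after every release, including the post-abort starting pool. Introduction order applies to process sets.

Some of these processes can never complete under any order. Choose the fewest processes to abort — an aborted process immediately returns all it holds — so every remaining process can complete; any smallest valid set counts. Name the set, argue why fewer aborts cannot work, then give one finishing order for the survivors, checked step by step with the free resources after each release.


Abort W4 and W3.
Key observation: W8 was stuck for good until W4 and W3 gave back (0, 2); in the order shown it finishes at step 4.
No one abort is enough; case by case: W8 alone leaves W4 blocked (short on R1); W9 alone leaves W8 blocked (short on R1); W7 alone leaves W8 blocked (short on R1); W1 alone leaves W8 blocked (short on R1); W4 alone leaves W8 blocked (short on R1); W3 alone leaves W8 blocked (short on R1).
One survivor order: W7, W1, W9, W8. Walking it through (post-abort pool first):
  pool = (3, 3)
  W7: need (2, 2) fits (3, 3); releases (0, 1), pool now (3, 4)
  W1: need (2, 0) fits (3, 4); releases (1, 1), pool now (4, 5)
  W9: need (4, 3) fits (4, 5); releases (0, 1), pool now (4, 6)
  W8: need (2, 6) fits (4, 6); releases (1, 1), pool now (5, 7)


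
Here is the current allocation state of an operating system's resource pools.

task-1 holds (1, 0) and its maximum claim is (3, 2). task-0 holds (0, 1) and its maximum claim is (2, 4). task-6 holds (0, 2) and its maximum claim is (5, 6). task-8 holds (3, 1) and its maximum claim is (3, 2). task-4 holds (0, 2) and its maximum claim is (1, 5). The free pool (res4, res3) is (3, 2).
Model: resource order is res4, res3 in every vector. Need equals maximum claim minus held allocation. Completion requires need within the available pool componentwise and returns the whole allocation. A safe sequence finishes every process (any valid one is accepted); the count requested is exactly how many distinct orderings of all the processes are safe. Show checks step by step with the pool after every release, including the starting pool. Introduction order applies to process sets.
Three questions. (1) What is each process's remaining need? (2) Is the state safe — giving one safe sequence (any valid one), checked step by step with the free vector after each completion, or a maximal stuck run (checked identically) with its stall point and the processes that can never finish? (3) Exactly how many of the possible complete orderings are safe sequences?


(1) Need matrix, components ordered res4, res3:
  task-1: (2, 2)
  task-0: (2, 3)
  task-6: (5, 4)
  task-8: (0, 1)
  task-4: (1, 3)
(2) SAFE — a valid safe sequence is task-1, task-8, task-4, task-0, task-6.
Key observation: the first exact fit in this order is task-1 — it needs (2, 2) with (3, 2) free, meeting a requested resource to the last unit.
Verifying each step:
  pool = (3, 2)
  run task-1 (needs (2, 2), free (3, 2)); after release of (1, 0) the pool is (4, 2)
  run task-8 (needs (0, 1), free (4, 2)); after release of (3, 1) the pool is (7, 3)
  run task-4 (needs (1, 3), free (7, 3)); after release of (0, 2) the pool is (7, 5)
  run task-0 (needs (2, 3), free (7, 5)); after release of (0, 1) the pool is (7, 6)
  run task-6 (needs (5, 4), free (7, 6)); after release of (0, 2) the pool is (7, 8)
(3) Exactly 20 of the possible complete orderings are safe sequences.


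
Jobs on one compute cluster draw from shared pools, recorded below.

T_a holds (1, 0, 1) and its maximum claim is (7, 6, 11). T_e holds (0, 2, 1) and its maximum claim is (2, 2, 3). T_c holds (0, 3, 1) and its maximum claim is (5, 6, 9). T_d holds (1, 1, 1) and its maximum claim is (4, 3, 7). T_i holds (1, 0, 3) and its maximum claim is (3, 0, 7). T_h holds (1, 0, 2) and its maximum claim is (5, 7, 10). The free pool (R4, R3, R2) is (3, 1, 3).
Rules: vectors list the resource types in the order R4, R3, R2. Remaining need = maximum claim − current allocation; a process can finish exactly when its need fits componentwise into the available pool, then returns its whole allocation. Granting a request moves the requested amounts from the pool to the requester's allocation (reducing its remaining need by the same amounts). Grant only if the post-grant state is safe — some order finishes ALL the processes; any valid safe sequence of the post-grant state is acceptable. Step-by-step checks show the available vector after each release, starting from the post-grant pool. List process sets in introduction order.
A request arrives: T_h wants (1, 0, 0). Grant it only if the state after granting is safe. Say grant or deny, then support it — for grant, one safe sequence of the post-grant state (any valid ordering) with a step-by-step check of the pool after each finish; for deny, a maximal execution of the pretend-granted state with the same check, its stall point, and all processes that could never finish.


DENY: after the grant no complete ordering would exist.
Key observation: after T_e, T_i, T_d the pool peaks at (4, 4, 8), and each blocked process is short somewhere: T_a on R4, R3, R2; T_c on R4; T_h on R3.
After a pretend grant, a maximal execution: T_e, T_i, T_d — then nothing else fits. Check, step by step:
  pool = (2, 1, 3)
  T_e needs (2, 0, 2) <= (2, 1, 3) -> finishes; pool += (0, 2, 1) = (2, 3, 4)
  T_i needs (2, 0, 4) <= (2, 3, 4) -> finishes; pool += (1, 0, 3) = (3, 3, 7)
  T_d needs (3, 2, 6) <= (3, 3, 7) -> finishes; pool += (1, 1, 1) = (4, 4, 8)
  blocked: T_a wants (6, 6, 10), pool (4, 4, 8) — not enough R4, R3 and R2
  blocked: T_c wants (5, 3, 8), pool (4, 4, 8) — not enough R4
  blocked: T_h wants (3, 7, 8), pool (4, 4, 8) — not enough R3
Processes that could never finish after the grant: T_a, T_c and T_h.


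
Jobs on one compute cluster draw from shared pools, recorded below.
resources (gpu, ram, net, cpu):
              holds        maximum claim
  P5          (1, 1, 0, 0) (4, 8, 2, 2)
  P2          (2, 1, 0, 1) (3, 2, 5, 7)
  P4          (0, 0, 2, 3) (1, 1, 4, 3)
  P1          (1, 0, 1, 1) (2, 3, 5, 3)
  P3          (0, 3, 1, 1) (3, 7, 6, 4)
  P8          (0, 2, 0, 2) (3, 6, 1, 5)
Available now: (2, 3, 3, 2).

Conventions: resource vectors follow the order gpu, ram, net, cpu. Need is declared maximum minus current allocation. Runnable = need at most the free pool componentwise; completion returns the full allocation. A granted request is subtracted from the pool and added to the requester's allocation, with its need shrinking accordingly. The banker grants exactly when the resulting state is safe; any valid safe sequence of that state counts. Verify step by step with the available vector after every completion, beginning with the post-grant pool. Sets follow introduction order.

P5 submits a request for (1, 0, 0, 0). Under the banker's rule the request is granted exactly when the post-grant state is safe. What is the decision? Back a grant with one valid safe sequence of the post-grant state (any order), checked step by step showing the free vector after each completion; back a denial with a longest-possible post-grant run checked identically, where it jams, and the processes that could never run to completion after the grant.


GRANT. The post-grant state is safe; one safe sequence: P4, P1, P2, P3, P8, P5.
Key observation: the grant leaves (1, 3, 3, 2) free — enough for P4, whose release restarts the cascade.
Verifying the post-grant state step by step:
  pool = (1, 3, 3, 2)
  P4: need (1, 1, 2, 0) fits (1, 3, 3, 2); releases (0, 0, 2, 3), pool now (1, 3, 5, 5)
  P1: need (1, 3, 4, 2) fits (1, 3, 5, 5); releases (1, 0, 1, 1), pool now (2, 3, 6, 6)
  P2: need (1, 1, 5, 6) fits (2, 3, 6, 6); releases (2, 1, 0, 1), pool now (4, 4, 6, 7)
  P3: need (3, 4, 5, 3) fits (4, 4, 6, 7); releases (0, 3, 1, 1), pool now (4, 7, 7, 8)
  P8: need (3, 4, 1, 3) fits (4, 7, 7, 8); releases (0, 2, 0, 2), pool now (4, 9, 7, 10)
  P5: need (2, 7, 2, 2) fits (4, 9, 7, 10); releases (2, 1, 0, 0), pool now (6, 10, 7, 10)


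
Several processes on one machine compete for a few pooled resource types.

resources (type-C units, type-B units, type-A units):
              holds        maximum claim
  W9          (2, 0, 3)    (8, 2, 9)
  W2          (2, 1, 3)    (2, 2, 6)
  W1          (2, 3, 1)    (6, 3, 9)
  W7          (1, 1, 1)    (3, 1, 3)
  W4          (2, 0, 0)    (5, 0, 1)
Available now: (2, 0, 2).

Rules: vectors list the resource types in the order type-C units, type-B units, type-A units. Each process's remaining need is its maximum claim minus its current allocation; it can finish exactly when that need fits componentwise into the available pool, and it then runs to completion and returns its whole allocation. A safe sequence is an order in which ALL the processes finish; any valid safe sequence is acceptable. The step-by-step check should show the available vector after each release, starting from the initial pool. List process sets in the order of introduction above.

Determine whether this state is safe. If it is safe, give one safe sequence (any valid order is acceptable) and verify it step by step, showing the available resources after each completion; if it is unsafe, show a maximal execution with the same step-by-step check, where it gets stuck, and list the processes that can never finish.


The state is SAFE; one workable sequence: W7, W2, W4, W9, W1.
Key observation: reading the order forward, W7 is the first process whose need (2, 0, 2) meets the free pool (2, 0, 2) exactly on a resource it requests.
Check, step by step:
  pool = (2, 0, 2)
  run W7 (needs (2, 0, 2), free (2, 0, 2)); after release of (1, 1, 1) the pool is (3, 1, 3)
  run W2 (needs (0, 1, 3), free (3, 1, 3)); after release of (2, 1, 3) the pool is (5, 2, 6)
  run W4 (needs (3, 0, 1), free (5, 2, 6)); after release of (2, 0, 0) the pool is (7, 2, 6)
  run W9 (needs (6, 2, 6), free (7, 2, 6)); after release of (2, 0, 3) the pool is (9, 2, 9)
  run W1 (needs (4, 0, 8), free (9, 2, 9)); after release of (2, 3, 1) the pool is (11, 5, 10)


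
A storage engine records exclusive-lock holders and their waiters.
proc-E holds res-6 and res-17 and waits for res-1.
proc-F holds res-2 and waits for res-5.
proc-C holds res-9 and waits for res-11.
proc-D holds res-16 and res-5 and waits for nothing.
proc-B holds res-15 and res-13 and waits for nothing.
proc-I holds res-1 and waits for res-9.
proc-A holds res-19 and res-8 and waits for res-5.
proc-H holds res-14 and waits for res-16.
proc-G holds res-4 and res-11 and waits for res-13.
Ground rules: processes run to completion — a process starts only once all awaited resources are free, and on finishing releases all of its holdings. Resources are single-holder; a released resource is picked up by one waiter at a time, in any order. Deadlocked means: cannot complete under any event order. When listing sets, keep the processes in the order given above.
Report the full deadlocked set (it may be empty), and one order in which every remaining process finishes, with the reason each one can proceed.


No process is deadlocked.
Key observation: every chain of waits terminates; starting from the processes that wait on nothing, all the rest unlock in turn.
One completion order for the rest: proc-D, proc-F, proc-B, proc-G, proc-C, proc-H, proc-I, proc-A, proc-E.
Step-by-step check:
  proc-D: no waits; runs immediately, freeing res-16 and res-5
  run proc-F (all its waits — res-5 — are resolved); releases res-2
  proc-B: no waits; runs immediately, freeing res-15 and res-13
  run proc-G (all its waits — res-13 — are resolved); releases res-4 and res-11
  run proc-C (all its waits — res-11 — are resolved); releases res-9
  run proc-H (all its waits — res-16 — are resolved); releases res-14
  run proc-I (all its waits — res-9 — are resolved); releases res-1
  run proc-A (all its waits — res-5 — are resolved); releases res-19 and res-8
  run proc-E (all its waits — res-1 — are resolved); releases res-6 and res-17


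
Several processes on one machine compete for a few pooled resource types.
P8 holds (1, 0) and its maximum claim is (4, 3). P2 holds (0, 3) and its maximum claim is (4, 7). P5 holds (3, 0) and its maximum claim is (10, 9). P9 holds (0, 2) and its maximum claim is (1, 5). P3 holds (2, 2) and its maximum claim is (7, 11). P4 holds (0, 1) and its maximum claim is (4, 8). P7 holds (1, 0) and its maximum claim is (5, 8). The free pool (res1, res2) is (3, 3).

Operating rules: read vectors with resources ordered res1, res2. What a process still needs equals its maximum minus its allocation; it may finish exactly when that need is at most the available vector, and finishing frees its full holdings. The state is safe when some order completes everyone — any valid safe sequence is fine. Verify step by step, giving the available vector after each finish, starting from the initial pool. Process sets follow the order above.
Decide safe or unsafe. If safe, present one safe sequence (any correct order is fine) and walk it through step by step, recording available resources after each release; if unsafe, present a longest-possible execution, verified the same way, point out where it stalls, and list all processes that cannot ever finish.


SAFE — a valid safe sequence is P9, P8, P2, P4, P7, P3, P5.
Key observation: P9 is the earliest step where a requested resource binds exactly: need (1, 3), pool (3, 3) at its turn.
Walking it through:
  pool = (3, 3)
  P9: need (1, 3) fits (3, 3); releases (0, 2), pool now (3, 5)
  P8: need (3, 3) fits (3, 5); releases (1, 0), pool now (4, 5)
  P2: need (4, 4) fits (4, 5); releases (0, 3), pool now (4, 8)
  P4: need (4, 7) fits (4, 8); releases (0, 1), pool now (4, 9)
  P7: need (4, 8) fits (4, 9); releases (1, 0), pool now (5, 9)
  P3: need (5, 9) fits (5, 9); releases (2, 2), pool now (7, 11)
  P5: need (7, 9) fits (7, 11); releases (3, 0), pool now (10, 11)


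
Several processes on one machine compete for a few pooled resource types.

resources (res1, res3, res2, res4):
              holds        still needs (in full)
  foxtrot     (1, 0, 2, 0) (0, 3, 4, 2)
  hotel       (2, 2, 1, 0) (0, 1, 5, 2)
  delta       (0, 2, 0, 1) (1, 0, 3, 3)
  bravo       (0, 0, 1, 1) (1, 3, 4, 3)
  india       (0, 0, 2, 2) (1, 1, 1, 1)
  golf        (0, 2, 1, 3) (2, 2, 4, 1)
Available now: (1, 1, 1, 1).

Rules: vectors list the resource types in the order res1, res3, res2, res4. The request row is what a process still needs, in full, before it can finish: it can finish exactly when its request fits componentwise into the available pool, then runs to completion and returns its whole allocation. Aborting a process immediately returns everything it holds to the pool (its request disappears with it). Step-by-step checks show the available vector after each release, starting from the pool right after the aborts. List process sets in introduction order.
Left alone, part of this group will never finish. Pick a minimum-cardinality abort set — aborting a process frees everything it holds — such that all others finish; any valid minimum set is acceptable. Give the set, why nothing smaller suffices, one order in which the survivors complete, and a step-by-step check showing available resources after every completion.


Minimum abort set: bravo.
Key observation: aborting bravo returns (0, 0, 1, 1), and foxtrot — hopeless before — runs at step 3 with the returned capacity in the pool.
No smaller set exists: with zero aborts the deadlock remains.
Survivors finish in the order: india, delta, foxtrot, golf, hotel. Walking it through (pool after the aborts first):
  pool = (1, 1, 2, 2)
  india: need (1, 1, 1, 1) fits (1, 1, 2, 2); releases (0, 0, 2, 2), pool now (1, 1, 4, 4)
  delta: need (1, 0, 3, 3) fits (1, 1, 4, 4); releases (0, 2, 0, 1), pool now (1, 3, 4, 5)
  foxtrot: need (0, 3, 4, 2) fits (1, 3, 4, 5); releases (1, 0, 2, 0), pool now (2, 3, 6, 5)
  golf: need (2, 2, 4, 1) fits (2, 3, 6, 5); releases (0, 2, 1, 3), pool now (2, 5, 7, 8)
  hotel: need (0, 1, 5, 2) fits (2, 5, 7, 8); releases (2, 2, 1, 0), pool now (4, 7, 8, 8)


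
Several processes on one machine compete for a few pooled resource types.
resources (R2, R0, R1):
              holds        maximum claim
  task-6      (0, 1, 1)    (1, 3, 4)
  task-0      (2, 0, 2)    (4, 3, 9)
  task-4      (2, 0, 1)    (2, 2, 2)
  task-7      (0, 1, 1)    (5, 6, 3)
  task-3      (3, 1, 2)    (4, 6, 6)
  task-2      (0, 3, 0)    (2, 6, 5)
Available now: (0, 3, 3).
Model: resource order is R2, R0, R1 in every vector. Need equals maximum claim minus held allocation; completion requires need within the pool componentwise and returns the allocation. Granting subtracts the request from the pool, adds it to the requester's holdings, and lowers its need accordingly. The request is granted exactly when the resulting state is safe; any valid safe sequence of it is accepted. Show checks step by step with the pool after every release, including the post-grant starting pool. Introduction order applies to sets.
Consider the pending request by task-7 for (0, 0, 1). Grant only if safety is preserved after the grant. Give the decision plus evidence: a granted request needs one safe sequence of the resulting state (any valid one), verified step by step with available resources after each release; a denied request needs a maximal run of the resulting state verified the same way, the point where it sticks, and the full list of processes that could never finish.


DENY — the pretend-granted state is unsafe.
Key observation: after task-4, task-6 the pool peaks at (2, 4, 4), and each blocked process is short somewhere: task-0 on R1; task-7 on R2, R0; task-3 on R0; task-2 on R1.
After a pretend grant, a maximal execution: task-4, task-6 — then nothing else fits. Verifying each step:
  pool = (0, 3, 2)
  task-4: need (0, 2, 1) fits (0, 3, 2); releases (2, 0, 1), pool now (2, 3, 3)
  task-6: need (1, 2, 3) fits (2, 3, 3); releases (0, 1, 1), pool now (2, 4, 4)
  task-0 cannot run: need (2, 3, 7) vs free (2, 4, 4) (insufficient R1)
  task-7 cannot run: need (5, 5, 1) vs free (2, 4, 4) (insufficient R2 and R0)
  task-3 cannot run: need (1, 5, 4) vs free (2, 4, 4) (insufficient R0)
  task-2 cannot run: need (2, 3, 5) vs free (2, 4, 4) (insufficient R1)
Processes that could never finish after the grant: task-0, task-7, task-3 and task-2.


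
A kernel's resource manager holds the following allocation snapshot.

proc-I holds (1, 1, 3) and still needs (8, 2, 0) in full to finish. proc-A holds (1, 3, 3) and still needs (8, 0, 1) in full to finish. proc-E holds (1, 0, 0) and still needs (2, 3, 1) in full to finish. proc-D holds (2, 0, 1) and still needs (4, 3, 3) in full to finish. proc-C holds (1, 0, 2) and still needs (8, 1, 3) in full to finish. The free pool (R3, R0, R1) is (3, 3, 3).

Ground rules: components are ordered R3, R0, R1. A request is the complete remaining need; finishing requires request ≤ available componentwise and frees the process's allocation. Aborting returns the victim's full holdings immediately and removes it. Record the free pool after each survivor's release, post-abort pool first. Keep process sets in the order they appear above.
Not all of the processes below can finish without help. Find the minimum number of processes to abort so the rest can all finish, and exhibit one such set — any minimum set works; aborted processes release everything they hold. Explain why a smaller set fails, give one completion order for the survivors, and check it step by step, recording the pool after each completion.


Minimum abort set: proc-I and proc-A.
Key observation: the deadlocked proc-C becomes finishable only because proc-I and proc-A released (2, 4, 6); it completes at step 3 below.
No one abort is enough; case by case: proc-I alone leaves proc-A blocked (short on R3); proc-A alone leaves proc-I blocked (short on R3); proc-E alone leaves proc-I blocked (short on R3); proc-D alone leaves proc-I blocked (short on R3); proc-C alone leaves proc-I blocked (short on R3).
Survivors finish in the order: proc-E, proc-D, proc-C. Verifying each step (pool after the aborts first):
  pool = (5, 7, 9)
  proc-E: need (2, 3, 1) fits (5, 7, 9); releases (1, 0, 0), pool now (6, 7, 9)
  proc-D: need (4, 3, 3) fits (6, 7, 9); releases (2, 0, 1), pool now (8, 7, 10)
  proc-C: need (8, 1, 3) fits (8, 7, 10); releases (1, 0, 2), pool now (9, 7, 12)


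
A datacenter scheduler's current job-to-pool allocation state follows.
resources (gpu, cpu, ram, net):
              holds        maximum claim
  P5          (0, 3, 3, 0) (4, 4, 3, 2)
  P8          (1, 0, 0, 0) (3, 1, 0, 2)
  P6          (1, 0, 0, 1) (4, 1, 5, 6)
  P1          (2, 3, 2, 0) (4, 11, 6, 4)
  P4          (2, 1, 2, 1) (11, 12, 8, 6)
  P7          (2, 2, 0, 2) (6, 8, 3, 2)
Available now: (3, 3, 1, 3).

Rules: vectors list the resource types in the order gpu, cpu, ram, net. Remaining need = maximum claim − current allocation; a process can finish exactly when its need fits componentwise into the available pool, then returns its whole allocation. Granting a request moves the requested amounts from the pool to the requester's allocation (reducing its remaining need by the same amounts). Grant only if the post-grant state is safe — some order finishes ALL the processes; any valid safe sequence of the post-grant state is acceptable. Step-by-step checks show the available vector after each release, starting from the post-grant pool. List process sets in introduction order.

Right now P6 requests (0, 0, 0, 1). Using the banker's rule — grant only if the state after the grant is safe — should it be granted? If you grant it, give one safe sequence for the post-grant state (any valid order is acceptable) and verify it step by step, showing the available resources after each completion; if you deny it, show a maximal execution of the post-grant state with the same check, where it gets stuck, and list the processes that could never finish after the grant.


GRANT: granting preserves safety; a valid post-grant sequence is P8, P5, P7, P1, P6, P4.
Key observation: (3, 3, 1, 2) free after granting still covers P8 first, and each release covers the next.
Verifying the post-grant state step by step:
  pool = (3, 3, 1, 2)
  P8 needs (2, 1, 0, 2) <= (3, 3, 1, 2) -> finishes; pool += (1, 0, 0, 0) = (4, 3, 1, 2)
  P5 needs (4, 1, 0, 2) <= (4, 3, 1, 2) -> finishes; pool += (0, 3, 3, 0) = (4, 6, 4, 2)
  P7 needs (4, 6, 3, 0) <= (4, 6, 4, 2) -> finishes; pool += (2, 2, 0, 2) = (6, 8, 4, 4)
  P1 needs (2, 8, 4, 4) <= (6, 8, 4, 4) -> finishes; pool += (2, 3, 2, 0) = (8, 11, 6, 4)
  P6 needs (3, 1, 5, 4) <= (8, 11, 6, 4) -> finishes; pool += (1, 0, 0, 2) = (9, 11, 6, 6)
  P4 needs (9, 11, 6, 5) <= (9, 11, 6, 6) -> finishes; pool += (2, 1, 2, 1) = (11, 12, 8, 7)


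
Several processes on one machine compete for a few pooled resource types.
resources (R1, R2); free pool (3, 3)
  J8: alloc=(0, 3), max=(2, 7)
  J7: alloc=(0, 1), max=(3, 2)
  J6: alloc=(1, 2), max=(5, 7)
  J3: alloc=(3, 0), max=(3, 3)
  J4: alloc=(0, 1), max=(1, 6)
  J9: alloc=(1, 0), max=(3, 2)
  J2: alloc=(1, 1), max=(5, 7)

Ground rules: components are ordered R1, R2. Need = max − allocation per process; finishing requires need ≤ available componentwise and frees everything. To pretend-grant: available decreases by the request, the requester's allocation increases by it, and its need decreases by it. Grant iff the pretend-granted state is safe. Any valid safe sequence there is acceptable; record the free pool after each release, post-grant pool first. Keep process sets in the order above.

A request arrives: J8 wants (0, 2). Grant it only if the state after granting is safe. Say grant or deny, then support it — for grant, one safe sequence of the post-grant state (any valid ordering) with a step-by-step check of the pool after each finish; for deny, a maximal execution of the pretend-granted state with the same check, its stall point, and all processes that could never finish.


GRANT — the state after the grant stays safe, e.g. via J7, J9, J8, J4, J3, J2, J6.
Key observation: (3, 1) free after granting still covers J7 first, and each release covers the next.
Step-by-step check of the post-grant state:
  pool = (3, 1)
  run J7 (needs (3, 1), free (3, 1)); after release of (0, 1) the pool is (3, 2)
  run J9 (needs (2, 2), free (3, 2)); after release of (1, 0) the pool is (4, 2)
  run J8 (needs (2, 2), free (4, 2)); after release of (0, 5) the pool is (4, 7)
  run J4 (needs (1, 5), free (4, 7)); after release of (0, 1) the pool is (4, 8)
  run J3 (needs (0, 3), free (4, 8)); after release of (3, 0) the pool is (7, 8)
  run J2 (needs (4, 6), free (7, 8)); after release of (1, 1) the pool is (8, 9)
  run J6 (needs (4, 5), free (8, 9)); after release of (1, 2) the pool is (9, 11)


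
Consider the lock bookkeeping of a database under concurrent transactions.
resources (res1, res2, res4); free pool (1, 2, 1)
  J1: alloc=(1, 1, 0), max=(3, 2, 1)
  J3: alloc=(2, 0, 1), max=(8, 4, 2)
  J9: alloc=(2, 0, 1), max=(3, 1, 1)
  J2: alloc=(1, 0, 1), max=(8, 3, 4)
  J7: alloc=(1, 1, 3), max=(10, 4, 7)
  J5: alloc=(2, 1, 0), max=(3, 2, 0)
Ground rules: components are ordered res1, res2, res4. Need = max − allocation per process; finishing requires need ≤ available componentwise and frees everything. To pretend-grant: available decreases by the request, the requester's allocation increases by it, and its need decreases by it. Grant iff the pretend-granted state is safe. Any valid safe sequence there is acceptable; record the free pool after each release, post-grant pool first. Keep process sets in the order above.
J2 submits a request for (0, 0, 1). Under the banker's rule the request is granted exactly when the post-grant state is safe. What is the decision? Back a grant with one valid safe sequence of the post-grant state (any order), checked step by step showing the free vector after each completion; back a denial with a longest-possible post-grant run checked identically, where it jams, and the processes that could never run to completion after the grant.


GRANT — the state after the grant stays safe, e.g. via J9, J5, J1, J3, J2, J7.
Key observation: (1, 2, 0) free after granting still covers J9 first, and each release covers the next.
Verifying the post-grant state step by step:
  pool = (1, 2, 0)
  run J9 (needs (1, 1, 0), free (1, 2, 0)); after release of (2, 0, 1) the pool is (3, 2, 1)
  run J5 (needs (1, 1, 0), free (3, 2, 1)); after release of (2, 1, 0) the pool is (5, 3, 1)
  run J1 (needs (2, 1, 1), free (5, 3, 1)); after release of (1, 1, 0) the pool is (6, 4, 1)
  run J3 (needs (6, 4, 1), free (6, 4, 1)); after release of (2, 0, 1) the pool is (8, 4, 2)
  run J2 (needs (7, 3, 2), free (8, 4, 2)); after release of (1, 0, 2) the pool is (9, 4, 4)
  run J7 (needs (9, 3, 4), free (9, 4, 4)); after release of (1, 1, 3) the pool is (10, 5, 7)


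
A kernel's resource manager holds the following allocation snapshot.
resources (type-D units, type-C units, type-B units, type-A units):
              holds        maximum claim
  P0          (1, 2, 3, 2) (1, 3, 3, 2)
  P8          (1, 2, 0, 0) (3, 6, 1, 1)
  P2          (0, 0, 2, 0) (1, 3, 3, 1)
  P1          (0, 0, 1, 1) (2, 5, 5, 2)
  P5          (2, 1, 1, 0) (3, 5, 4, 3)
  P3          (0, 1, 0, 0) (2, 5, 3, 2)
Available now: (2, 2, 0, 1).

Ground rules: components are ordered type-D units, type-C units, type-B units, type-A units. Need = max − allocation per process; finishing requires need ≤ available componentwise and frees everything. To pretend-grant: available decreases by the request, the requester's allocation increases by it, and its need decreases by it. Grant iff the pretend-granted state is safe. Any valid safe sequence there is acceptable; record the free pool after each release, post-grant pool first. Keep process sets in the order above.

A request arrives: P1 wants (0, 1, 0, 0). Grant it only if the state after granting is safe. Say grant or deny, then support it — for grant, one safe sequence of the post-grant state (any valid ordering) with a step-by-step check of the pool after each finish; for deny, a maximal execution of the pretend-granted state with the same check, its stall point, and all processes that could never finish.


DENY — the pretend-granted state is unsafe.
Key observation: P0, P2 can finish, but then (3, 3, 5, 3) is all there is, and the blocked group's type-C units demands exceed it.
On the post-grant state, P0, P2 is a maximal run — nothing extends it. Walking it through:
  pool = (2, 1, 0, 1)
  P0 needs (0, 1, 0, 0) <= (2, 1, 0, 1) -> finishes; pool += (1, 2, 3, 2) = (3, 3, 3, 3)
  P2 needs (1, 3, 1, 1) <= (3, 3, 3, 3) -> finishes; pool += (0, 0, 2, 0) = (3, 3, 5, 3)
  P8 still needs (2, 4, 1, 1) but only (3, 3, 5, 3) is free — short on type-C units
  P1 still needs (2, 4, 4, 1) but only (3, 3, 5, 3) is free — short on type-C units
  P5 still needs (1, 4, 3, 3) but only (3, 3, 5, 3) is free — short on type-C units
  P3 still needs (2, 4, 3, 2) but only (3, 3, 5, 3) is free — short on type-C units
Post-grant, the permanently blocked set is P8, P1, P5 and P3.


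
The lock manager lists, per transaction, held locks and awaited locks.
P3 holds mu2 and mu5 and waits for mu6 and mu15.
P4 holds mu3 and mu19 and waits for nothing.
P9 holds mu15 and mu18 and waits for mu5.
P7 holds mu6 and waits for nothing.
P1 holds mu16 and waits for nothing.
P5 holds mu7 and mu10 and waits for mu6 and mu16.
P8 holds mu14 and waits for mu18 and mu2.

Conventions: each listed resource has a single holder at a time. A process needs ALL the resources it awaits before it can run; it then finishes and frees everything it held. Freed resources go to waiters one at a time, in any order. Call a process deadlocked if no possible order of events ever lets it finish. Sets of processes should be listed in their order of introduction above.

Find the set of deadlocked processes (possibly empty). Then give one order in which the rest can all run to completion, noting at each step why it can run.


Deadlocked set: P3, P9 and P8.
Key observation: the wait chain closes on itself along P3 -> P9 -> P3; P8 waits into the deadlock from upstream.
One completion order for the rest: P4, P7, P1, P5.
Verifying each step:
  run P4 (it waits on nothing); releases mu3 and mu19
  run P7 (it waits on nothing); releases mu6
  run P1 (it waits on nothing); releases mu16
  P5: everything it awaited (mu6 and mu16) is free; runs, freeing mu7 and mu10


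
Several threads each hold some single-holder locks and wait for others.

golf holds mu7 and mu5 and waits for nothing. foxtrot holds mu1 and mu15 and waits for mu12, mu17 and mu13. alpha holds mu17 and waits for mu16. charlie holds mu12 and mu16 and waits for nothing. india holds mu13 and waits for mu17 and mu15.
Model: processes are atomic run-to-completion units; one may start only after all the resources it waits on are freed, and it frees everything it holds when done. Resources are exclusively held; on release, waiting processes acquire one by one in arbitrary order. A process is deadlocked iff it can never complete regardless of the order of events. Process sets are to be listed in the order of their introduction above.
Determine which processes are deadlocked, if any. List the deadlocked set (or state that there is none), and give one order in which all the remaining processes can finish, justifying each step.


Deadlocked: foxtrot and india.
Key observation: along foxtrot -> india -> foxtrot, each member waits on what the next one holds — a deadlock; no other process is dragged down with it.
One completion order for the rest: charlie, golf, alpha.
Walking it through:
  charlie waits on nothing -> runs at once and releases mu12 and mu16
  golf waits on nothing -> runs at once and releases mu7 and mu5
  run alpha (all its waits — mu16 — are resolved); releases mu17


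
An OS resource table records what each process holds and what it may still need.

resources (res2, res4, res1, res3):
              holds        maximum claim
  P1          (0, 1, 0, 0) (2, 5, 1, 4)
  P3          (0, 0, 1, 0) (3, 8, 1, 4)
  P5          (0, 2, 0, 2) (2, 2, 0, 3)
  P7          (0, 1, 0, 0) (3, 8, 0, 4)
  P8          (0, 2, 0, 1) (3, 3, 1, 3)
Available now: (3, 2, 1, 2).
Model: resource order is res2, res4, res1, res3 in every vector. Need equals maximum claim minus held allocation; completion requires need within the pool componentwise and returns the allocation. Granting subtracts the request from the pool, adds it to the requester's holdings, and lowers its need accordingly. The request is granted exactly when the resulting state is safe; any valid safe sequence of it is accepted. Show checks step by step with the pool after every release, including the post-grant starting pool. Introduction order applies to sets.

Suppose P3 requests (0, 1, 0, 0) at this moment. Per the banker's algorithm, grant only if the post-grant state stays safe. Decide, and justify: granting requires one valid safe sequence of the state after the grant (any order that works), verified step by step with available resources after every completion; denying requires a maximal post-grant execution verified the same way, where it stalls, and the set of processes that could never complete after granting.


DENY — the pretend-granted state is unsafe.
Key observation: res4 is the bottleneck — with P8, P5, P1 done the pool holds (3, 6, 1, 5), short of every remaining need.
On the post-grant state, P8, P5, P1 is a maximal run — nothing extends it. Verifying each step:
  pool = (3, 1, 1, 2)
  P8: need (3, 1, 1, 2) fits (3, 1, 1, 2); releases (0, 2, 0, 1), pool now (3, 3, 1, 3)
  P5: need (2, 0, 0, 1) fits (3, 3, 1, 3); releases (0, 2, 0, 2), pool now (3, 5, 1, 5)
  P1: need (2, 4, 1, 4) fits (3, 5, 1, 5); releases (0, 1, 0, 0), pool now (3, 6, 1, 5)
  P3 cannot run: need (3, 7, 0, 4) vs free (3, 6, 1, 5) (insufficient res4)
  P7 cannot run: need (3, 7, 0, 4) vs free (3, 6, 1, 5) (insufficient res4)
Had the request been granted, P3 and P7 could never finish.


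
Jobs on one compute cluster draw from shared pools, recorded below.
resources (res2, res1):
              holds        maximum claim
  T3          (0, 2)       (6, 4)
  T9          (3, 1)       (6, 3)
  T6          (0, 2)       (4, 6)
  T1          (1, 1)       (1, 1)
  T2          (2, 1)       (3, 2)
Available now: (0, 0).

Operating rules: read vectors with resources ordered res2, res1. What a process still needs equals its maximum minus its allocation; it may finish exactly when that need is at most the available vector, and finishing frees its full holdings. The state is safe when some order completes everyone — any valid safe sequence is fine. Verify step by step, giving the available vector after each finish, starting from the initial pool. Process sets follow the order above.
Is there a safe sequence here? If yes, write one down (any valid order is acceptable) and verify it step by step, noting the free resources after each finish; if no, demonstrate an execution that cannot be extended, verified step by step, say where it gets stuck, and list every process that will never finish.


The state is SAFE; one workable sequence: T1, T2, T9, T3, T6.
Key observation: the order's first zero-slack moment is T2 ((1, 1) needed, (1, 1) free — a requested resource with nothing to spare).
Check, step by step:
  pool = (0, 0)
  T1 needs (0, 0) <= (0, 0) -> finishes; pool += (1, 1) = (1, 1)
  T2 needs (1, 1) <= (1, 1) -> finishes; pool += (2, 1) = (3, 2)
  T9 needs (3, 2) <= (3, 2) -> finishes; pool += (3, 1) = (6, 3)
  T3 needs (6, 2) <= (6, 3) -> finishes; pool += (0, 2) = (6, 5)
  T6 needs (4, 4) <= (6, 5) -> finishes; pool += (0, 2) = (6, 7)


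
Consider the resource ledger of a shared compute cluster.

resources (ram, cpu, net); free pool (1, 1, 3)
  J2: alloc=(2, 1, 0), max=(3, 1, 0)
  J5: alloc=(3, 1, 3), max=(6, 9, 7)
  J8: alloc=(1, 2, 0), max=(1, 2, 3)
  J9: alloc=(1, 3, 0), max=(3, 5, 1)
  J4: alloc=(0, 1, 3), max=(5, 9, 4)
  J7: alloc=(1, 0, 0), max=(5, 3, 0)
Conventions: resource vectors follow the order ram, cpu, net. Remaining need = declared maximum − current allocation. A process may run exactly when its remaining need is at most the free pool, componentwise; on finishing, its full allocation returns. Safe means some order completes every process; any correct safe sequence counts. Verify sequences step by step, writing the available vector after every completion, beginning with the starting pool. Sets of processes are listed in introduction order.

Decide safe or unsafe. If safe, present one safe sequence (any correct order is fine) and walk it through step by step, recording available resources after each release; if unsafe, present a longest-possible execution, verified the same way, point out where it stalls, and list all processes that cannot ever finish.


UNSAFE.
Key observation: once J2, J8, J9, J7 finish, the pool peaks at (6, 7, 3) — and every remaining process still needs more cpu than that.
A maximal execution: J2, J8, J9, J7 — then nothing else fits. Check, step by step:
  pool = (1, 1, 3)
  J2 needs (1, 0, 0) <= (1, 1, 3) -> finishes; pool += (2, 1, 0) = (3, 2, 3)
  J8 needs (0, 0, 3) <= (3, 2, 3) -> finishes; pool += (1, 2, 0) = (4, 4, 3)
  J9 needs (2, 2, 1) <= (4, 4, 3) -> finishes; pool += (1, 3, 0) = (5, 7, 3)
  J7 needs (4, 3, 0) <= (5, 7, 3) -> finishes; pool += (1, 0, 0) = (6, 7, 3)
  J5 still needs (3, 8, 4) but only (6, 7, 3) is free — short on cpu and net
  J4 still needs (5, 8, 1) but only (6, 7, 3) is free — short on cpu
Never able to finish: J5 and J4.


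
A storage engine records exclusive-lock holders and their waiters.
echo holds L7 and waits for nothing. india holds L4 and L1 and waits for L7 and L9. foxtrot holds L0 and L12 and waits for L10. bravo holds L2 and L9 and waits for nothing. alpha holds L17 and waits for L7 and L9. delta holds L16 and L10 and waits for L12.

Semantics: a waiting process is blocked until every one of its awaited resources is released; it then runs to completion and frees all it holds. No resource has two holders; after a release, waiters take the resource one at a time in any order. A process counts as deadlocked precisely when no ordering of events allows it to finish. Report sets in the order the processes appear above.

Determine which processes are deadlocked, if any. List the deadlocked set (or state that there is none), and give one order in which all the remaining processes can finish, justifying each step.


Deadlocked: foxtrot and delta.
Key observation: along foxtrot -> delta -> foxtrot, each member waits on what the next one holds — a deadlock; no other process is dragged down with it.
A valid finishing order for the others: echo, bravo, alpha, india.
Step-by-step check:
  run echo (it waits on nothing); releases L7
  run bravo (it waits on nothing); releases L2 and L9
  run alpha (all its waits — L7 and L9 — are resolved); releases L17
  run india (all its waits — L7 and L9 — are resolved); releases L4 and L1


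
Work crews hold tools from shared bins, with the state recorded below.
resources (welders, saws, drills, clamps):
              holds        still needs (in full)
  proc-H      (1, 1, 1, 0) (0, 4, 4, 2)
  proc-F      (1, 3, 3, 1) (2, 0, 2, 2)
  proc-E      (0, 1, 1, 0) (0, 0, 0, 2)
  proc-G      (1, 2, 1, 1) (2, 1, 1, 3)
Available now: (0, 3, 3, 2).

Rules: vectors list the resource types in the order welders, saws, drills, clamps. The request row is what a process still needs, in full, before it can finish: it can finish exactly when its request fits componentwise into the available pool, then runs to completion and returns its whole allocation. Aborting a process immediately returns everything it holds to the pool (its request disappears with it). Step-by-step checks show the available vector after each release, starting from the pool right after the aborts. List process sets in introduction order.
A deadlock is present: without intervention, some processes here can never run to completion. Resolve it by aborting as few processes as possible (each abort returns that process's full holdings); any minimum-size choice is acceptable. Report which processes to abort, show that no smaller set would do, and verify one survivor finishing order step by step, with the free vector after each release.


Minimum abort set: proc-G.
Key observation: the returned (1, 2, 1, 1) from proc-G is what brings proc-F — unrunnable before, under any order — into play at step 3.
Minimality: the empty abort set fails — the state is deadlocked as it stands.
Survivors finish in the order: proc-H, proc-E, proc-F. Check, step by step (pool after the aborts first):
  pool = (1, 5, 4, 3)
  proc-H needs (0, 4, 4, 2) <= (1, 5, 4, 3) -> finishes; pool += (1, 1, 1, 0) = (2, 6, 5, 3)
  proc-E needs (0, 0, 0, 2) <= (2, 6, 5, 3) -> finishes; pool += (0, 1, 1, 0) = (2, 7, 6, 3)
  proc-F needs (2, 0, 2, 2) <= (2, 7, 6, 3) -> finishes; pool += (1, 3, 3, 1) = (3, 10, 9, 4)
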